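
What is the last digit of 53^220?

The units digit of 53^n cycles with period 4: 3, 9, 7, 1, …
220 leaves remainder 0 on division by 4, so 53^220 ends in 1.

1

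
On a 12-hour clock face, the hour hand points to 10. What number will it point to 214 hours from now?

8

Dividing 214 by 12 gives quotient 17 and remainder 10.
10 + 10 → 8 on a 12-hour dial.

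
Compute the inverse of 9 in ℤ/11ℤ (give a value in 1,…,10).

5

11 = 1·9 + 2
9 = 4·2 + 1
2 = 2·1 + 0
Back-substituting gives 9·5 ≡ 1 (mod 11).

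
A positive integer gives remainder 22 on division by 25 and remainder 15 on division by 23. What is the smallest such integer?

222

Since 23·12 ≡ 1 (mod 25), take x = 15 + 23·((22−15)·12 mod 25) = 15 + 23·9 = 222.
Check: 222 mod 25 = 22, 222 mod 23 = 15.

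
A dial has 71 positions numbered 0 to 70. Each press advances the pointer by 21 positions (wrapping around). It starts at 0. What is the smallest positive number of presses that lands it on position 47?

21⁻¹ ≡ 44 (mod 71) because 21·44 = 924 = 13·71 + 1.
So x ≡ 44·47 = 2068 ≡ 9 (mod 71).

9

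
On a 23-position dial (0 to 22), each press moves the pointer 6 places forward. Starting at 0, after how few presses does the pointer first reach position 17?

22

6⁻¹ ≡ 4 (mod 23) because 6·4 = 24 = 1·23 + 1.
Multiplying both sides by 4: x ≡ 4·17 = 68 ≡ 22 (mod 23).
Check: 6·22 = 132 = 5·23 + 17.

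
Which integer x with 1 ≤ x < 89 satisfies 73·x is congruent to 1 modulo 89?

89 = 1·73 + 16
73 = 4·16 + 9
16 = 1·9 + 7
9 = 1·7 + 2
7 = 3·2 + 1
2 = 2·1 + 0
Back-substituting gives 73·50 ≡ 1 (mod 89).

50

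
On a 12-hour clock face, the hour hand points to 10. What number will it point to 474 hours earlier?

4

474 = 39·12 + 6, so 474 mod 12 = 6.
10 − 6 → 4 on a 12-hour dial.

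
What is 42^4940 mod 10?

6

Last digits of 2^n: 2, 4, 8, 6 (period 4).
4940 mod 4 = 0, so the last digit matches 2^4 = 6.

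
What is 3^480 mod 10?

Powers of 3 mod 10 repeat with period 4: 3, 9, 7, 1.
480 mod 4 = 0, so the last digit matches 3^4 = 1.

1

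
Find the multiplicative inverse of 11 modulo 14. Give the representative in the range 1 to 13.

14 = 1·11 + 3
11 = 3·3 + 2
3 = 1·2 + 1
2 = 2·1 + 0
Back-substituting gives 11·9 ≡ 1 (mod 14).

9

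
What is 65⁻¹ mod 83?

83 = 1·65 + 18
65 = 3·18 + 11
18 = 1·11 + 7
11 = 1·7 + 4
7 = 1·4 + 3
4 = 1·3 + 1
3 = 3·1 + 0
Back-substituting gives 65·23 ≡ 1 (mod 83).

23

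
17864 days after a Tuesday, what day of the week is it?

17864 − 2552·7 = 0, so 17864 ≡ 0 (mod 7).
Tuesday + 0 days → Tuesday.

Tuesday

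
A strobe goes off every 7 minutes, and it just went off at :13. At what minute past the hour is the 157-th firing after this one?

32

157·7 = 1099.
1099 = 18·60 + 19, so 1099 mod 60 = 19.
(13 + 19) mod 60 = 32.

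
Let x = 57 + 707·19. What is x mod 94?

707·19 = 13433.
13433 mod 94 = 85 (since 142·94 = 13348).
(57 + 85) mod 94 = 48.

48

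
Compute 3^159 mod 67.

Square-and-reduce mod 67: 3^1≡3, 3^2≡9, 3^4≡14, 3^8≡62, 3^16≡25, 3^32≡22, 3^64≡15, 3^128≡24.
Since 159 = 1 + 2 + 4 + 8 + 16 + 128 in binary, 3^159 ≡ 3·9·14·62·25·24 ≡ 42 (mod 67).

42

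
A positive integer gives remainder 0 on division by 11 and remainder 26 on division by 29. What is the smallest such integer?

x ≡ 0 (mod 11) gives x ∈ {0, 11, 22, 33, 44, 55}.
The first of these with x mod 29 = 26 is 55.

55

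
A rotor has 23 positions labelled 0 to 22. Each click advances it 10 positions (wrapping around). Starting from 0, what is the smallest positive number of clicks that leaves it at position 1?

10·7 = 70 = 3·23 + 1, so 10⁻¹ ≡ 7 (mod 23).

7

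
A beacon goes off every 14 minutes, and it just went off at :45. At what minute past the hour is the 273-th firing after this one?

273·14 = 3822.
Dividing 3822 by 60 gives quotient 63 and remainder 42.
(45 + 42) mod 60 = 27.

27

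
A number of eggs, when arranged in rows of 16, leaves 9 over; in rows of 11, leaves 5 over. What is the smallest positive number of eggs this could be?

137

x ≡ 5 (mod 11) gives x ∈ {5, 16, 27, 38, 49, 60, 71, 82, …}.
The first of these with x mod 16 = 9 is 137.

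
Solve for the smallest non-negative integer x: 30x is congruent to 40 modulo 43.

30⁻¹ ≡ 33 (mod 43) because 30·33 = 990 = 23·43 + 1.
So x ≡ 33·40 = 1320 ≡ 30 (mod 43).
Check: 30·30 = 900 = 20·43 + 40.

30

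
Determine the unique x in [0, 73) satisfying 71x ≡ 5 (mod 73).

34

The inverse of 71 mod 73 is 36 (since 71·36 = 2556 ≡ 1).
Multiplying both sides by 36: x ≡ 36·5 = 180 ≡ 34 (mod 73).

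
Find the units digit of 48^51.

2

Last digits of 8^n: 8, 4, 2, 6 (period 4).
51 mod 4 = 3, so the last digit matches 8^3 = 2.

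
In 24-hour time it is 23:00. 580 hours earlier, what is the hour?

580 = 24·24 + 4, so 580 mod 24 = 4.
(23 − 4) mod 24 = 19.

19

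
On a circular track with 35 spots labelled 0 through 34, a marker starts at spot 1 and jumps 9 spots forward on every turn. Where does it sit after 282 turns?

19

282·9 = 2538.
Dividing 2538 by 35 gives quotient 72 and remainder 18.
(1 + 18) mod 35 = 19.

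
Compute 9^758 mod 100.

21

Successive squares of 9 mod 100: 9^1≡9, 9^2≡81, 9^4≡61, 9^8≡21, 9^16≡41, 9^32≡81, 9^64≡61, 9^128≡21, 9^256≡41, 9^512≡81.
Since 758 = 2 + 4 + 16 + 32 + 64 + 128 + 512 in binary, 9^758 ≡ 81·61·41·81·61·21·81 ≡ 21 (mod 100).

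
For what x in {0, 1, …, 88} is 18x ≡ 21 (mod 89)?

16

18⁻¹ ≡ 5 (mod 89) because 18·5 = 90 = 1·89 + 1.
Multiplying both sides by 5: x ≡ 5·21 = 105 ≡ 16 (mod 89).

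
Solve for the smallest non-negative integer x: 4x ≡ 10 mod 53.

4⁻¹ ≡ 40 (mod 53) because 4·40 = 160 = 3·53 + 1.
Multiplying both sides by 40: x ≡ 40·10 = 400 ≡ 29 (mod 53).
Check: 4·29 = 116 = 2·53 + 10.

29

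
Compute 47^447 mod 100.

Successive squares of 47 mod 100: 47^1≡47, 47^2≡9, 47^4≡81, 47^8≡61, 47^16≡21, 47^32≡41, 47^64≡81, 47^128≡61, 47^256≡21.
Since 447 = 1 + 2 + 4 + 8 + 16 + 32 + 128 + 256 in binary, 47^447 ≡ 47·9·81·61·21·41·61·21 ≡ 63 (mod 100).

63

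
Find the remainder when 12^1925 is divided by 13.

12

Successive squares of 12 mod 13: 12^1≡12, 12^2≡1, 12^4≡1, 12^8≡1, 12^16≡1, 12^32≡1, 12^64≡1, 12^128≡1, 12^256≡1, 12^512≡1, 12^1024≡1.
1925 = 1 + 4 + 128 + 256 + 512 + 1024, so 12^1925 ≡ 12·1·1·1·1·1 ≡ 12 (mod 13).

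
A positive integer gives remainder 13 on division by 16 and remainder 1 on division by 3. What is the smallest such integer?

x ≡ 1 (mod 3) gives x ∈ {1, 4, 7, 10, 13}.
The first of these with x mod 16 = 13 is 13.

13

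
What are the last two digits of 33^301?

Square-and-reduce mod 100: 33^1≡33, 33^2≡89, 33^4≡21, 33^8≡41, 33^16≡81, 33^32≡61, 33^64≡21, 33^128≡41, 33^256≡81.
301 = 1 + 4 + 8 + 32 + 256, so 33^301 ≡ 33·21·41·61·81 ≡ 33 (mod 100).

33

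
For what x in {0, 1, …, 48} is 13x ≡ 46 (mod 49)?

The inverse of 13 mod 49 is 34 (since 13·34 = 442 ≡ 1).
Multiplying both sides by 34: x ≡ 34·46 = 1564 ≡ 45 (mod 49).
Check: 13·45 = 585 = 11·49 + 46.

45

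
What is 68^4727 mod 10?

2

Powers of 8 mod 10 repeat with period 4: 8, 4, 2, 6.
4727 leaves remainder 3 on division by 4, so 68^4727 ends in 2.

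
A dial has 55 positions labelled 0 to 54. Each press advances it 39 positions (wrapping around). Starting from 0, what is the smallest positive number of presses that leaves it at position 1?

24

55 = 1·39 + 16
39 = 2·16 + 7
16 = 2·7 + 2
7 = 3·2 + 1
2 = 2·1 + 0
Back-substituting gives 39·24 ≡ 1 (mod 55).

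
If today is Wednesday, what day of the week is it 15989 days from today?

Thursday

15989 mod 7 = 1 (since 2284·7 = 15988).
Wednesday + 1 day → Thursday.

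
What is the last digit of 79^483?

Last digits of 9^n: 9, 1 (period 2).
483 leaves remainder 1 on division by 2, so 79^483 ends in 9.

9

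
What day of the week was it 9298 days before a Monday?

Saturday

Dividing 9298 by 7 gives quotient 1328 and remainder 2.
Monday − 2 days → Saturday.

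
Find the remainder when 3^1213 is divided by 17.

12

Successive squares of 3 mod 17: 3^1≡3, 3^2≡9, 3^4≡13, 3^8≡16, 3^16≡1, 3^32≡1, 3^64≡1, 3^128≡1, 3^256≡1, 3^512≡1, 3^1024≡1.
1213 = 1 + 4 + 8 + 16 + 32 + 128 + 1024, so 3^1213 ≡ 3·13·16·1·1·1·1 ≡ 12 (mod 17).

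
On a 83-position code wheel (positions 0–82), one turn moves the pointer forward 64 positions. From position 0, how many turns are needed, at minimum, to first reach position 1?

48

64·48 = 3072 = 37·83 + 1, so 64⁻¹ ≡ 48 (mod 83).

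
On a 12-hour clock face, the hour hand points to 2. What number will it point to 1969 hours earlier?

1

Dividing 1969 by 12 gives quotient 164 and remainder 1.
2 − 1 → 1 on a 12-hour dial.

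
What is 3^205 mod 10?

3

The units digit of 3^n cycles with period 4: 3, 9, 7, 1, …
205 leaves remainder 1 on division by 4, so 3^205 ends in 3.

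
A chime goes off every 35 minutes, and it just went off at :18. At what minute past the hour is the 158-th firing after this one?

158·35 = 5530.
Dividing 5530 by 60 gives quotient 92 and remainder 10.
(18 + 10) mod 60 = 28.

28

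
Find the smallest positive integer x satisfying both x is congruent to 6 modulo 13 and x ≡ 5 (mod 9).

32

x ≡ 5 (mod 9) gives x ∈ {5, 14, 23, 32}.
The first of these with x mod 13 = 6 is 32.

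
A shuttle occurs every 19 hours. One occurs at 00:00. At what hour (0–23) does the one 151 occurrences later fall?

151·19 = 2869.
2869 mod 24 = 13 (since 119·24 = 2856).
(0 + 13) mod 24 = 13.

13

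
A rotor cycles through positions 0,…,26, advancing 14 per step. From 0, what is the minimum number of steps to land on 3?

6

The inverse of 14 mod 27 is 2 (since 14·2 = 28 ≡ 1).
Multiplying both sides by 2: x ≡ 2·3 = 6 ≡ 6 (mod 27).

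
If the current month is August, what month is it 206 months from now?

206 = 17·12 + 2, so 206 mod 12 = 2.
August + 2 months → October.

October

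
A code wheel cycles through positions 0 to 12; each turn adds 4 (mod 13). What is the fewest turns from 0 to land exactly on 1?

4·10 = 40 = 3·13 + 1, so 4⁻¹ ≡ 10 (mod 13).

10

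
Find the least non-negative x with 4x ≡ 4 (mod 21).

1

4⁻¹ ≡ 16 (mod 21) because 4·16 = 64 = 3·21 + 1.
Multiplying both sides by 16: x ≡ 16·4 = 64 ≡ 1 (mod 21).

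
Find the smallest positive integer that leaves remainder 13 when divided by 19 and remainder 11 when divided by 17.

Since 17·9 ≡ 1 (mod 19), take x = 11 + 17·((13−11)·9 mod 19) = 11 + 17·18 = 317.
Check: 317 mod 19 = 13, 317 mod 17 = 11.

317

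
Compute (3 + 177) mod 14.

12

177 = 12·14 + 9, so 177 mod 14 = 9.
(3 + 9) mod 14 = 12.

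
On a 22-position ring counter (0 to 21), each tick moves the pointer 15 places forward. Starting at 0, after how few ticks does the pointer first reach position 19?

13

15⁻¹ ≡ 3 (mod 22) because 15·3 = 45 = 2·22 + 1.
Multiplying both sides by 3: x ≡ 3·19 = 57 ≡ 13 (mod 22).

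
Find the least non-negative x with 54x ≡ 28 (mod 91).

14

The inverse of 54 mod 91 is 59 (since 54·59 = 3186 ≡ 1).
So x ≡ 59·28 = 1652 ≡ 14 (mod 91).
Check: 54·14 = 756 = 8·91 + 28.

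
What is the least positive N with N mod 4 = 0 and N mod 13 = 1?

x ≡ 0 (mod 4) gives x ∈ {0, 4, 8, 12, 16, 20, 24, 28, …}.
The first of these with x mod 13 = 1 is 40.

40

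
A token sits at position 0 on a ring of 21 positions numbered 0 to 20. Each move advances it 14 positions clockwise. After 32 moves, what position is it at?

32·14 = 448.
448 − 21·21 = 7, so 448 ≡ 7 (mod 21).
(0 + 7) mod 21 = 7.

7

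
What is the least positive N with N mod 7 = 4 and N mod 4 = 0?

Since 4·2 ≡ 1 (mod 7), take x = 0 + 4·((4−0)·2 mod 7) = 0 + 4·1 = 4.
Check: 4 mod 7 = 4, 4 mod 4 = 0.

4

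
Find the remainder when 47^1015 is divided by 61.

Square-and-reduce mod 61: 47^1≡47, 47^2≡13, 47^4≡47, 47^8≡13, 47^16≡47, 47^32≡13, 47^64≡47, 47^128≡13, 47^256≡47, 47^512≡13.
Since 1015 = 1 + 2 + 4 + 16 + 32 + 64 + 128 + 256 + 512 in binary, 47^1015 ≡ 47·13·47·47·13·47·13·47·13 ≡ 47 (mod 61).

47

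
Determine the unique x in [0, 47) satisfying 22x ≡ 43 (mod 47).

The inverse of 22 mod 47 is 15 (since 22·15 = 330 ≡ 1).
So x ≡ 15·43 = 645 ≡ 34 (mod 47).

34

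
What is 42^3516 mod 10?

The units digit of 42^n cycles with period 4: 2, 4, 8, 6, …
3516 mod 4 = 0, so the last digit matches 2^4 = 6.

6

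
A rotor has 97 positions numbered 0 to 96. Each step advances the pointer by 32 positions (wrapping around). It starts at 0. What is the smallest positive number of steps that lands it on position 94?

32⁻¹ ≡ 94 (mod 97) because 32·94 = 3008 = 31·97 + 1.
Multiplying both sides by 94: x ≡ 94·94 = 8836 ≡ 9 (mod 97).
Check: 32·9 = 288 = 2·97 + 94.

9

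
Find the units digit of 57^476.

1

Last digits of 7^n: 7, 9, 3, 1 (period 4).
476 mod 4 = 0, so the last digit matches 7^4 = 1.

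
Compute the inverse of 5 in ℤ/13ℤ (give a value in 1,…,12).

8

5·8 = 40 = 3·13 + 1, so 5⁻¹ ≡ 8 (mod 13).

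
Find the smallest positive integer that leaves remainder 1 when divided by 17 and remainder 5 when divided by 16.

69

x ≡ 5 (mod 16) gives x ∈ {5, 21, 37, 53, 69}.
The first of these with x mod 17 = 1 is 69.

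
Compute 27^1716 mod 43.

By repeated squaring mod 43: 27^1≡27, 27^2≡41, 27^4≡4, 27^8≡16, 27^16≡41, 27^32≡4, 27^64≡16, 27^128≡41, 27^256≡4, 27^512≡16, 27^1024≡41.
Since 1716 = 4 + 16 + 32 + 128 + 512 + 1024 in binary, 27^1716 ≡ 4·41·4·41·16·41 ≡ 16 (mod 43).

16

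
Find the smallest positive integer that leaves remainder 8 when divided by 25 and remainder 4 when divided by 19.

x ≡ 4 (mod 19) gives x ∈ {4, 23, 42, 61, 80, 99, 118, 137, …}.
The first of these with x mod 25 = 8 is 308.

308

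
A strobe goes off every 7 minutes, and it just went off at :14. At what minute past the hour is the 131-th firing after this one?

131·7 = 917.
917 − 15·60 = 17, so 917 ≡ 17 (mod 60).
(14 + 17) mod 60 = 31.

31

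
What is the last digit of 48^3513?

The units digit of 48^n cycles with period 4: 8, 4, 2, 6, …
3513 mod 4 = 1, so the last digit matches 8^1 = 8.

8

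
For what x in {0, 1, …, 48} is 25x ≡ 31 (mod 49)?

13

25⁻¹ ≡ 2 (mod 49) because 25·2 = 50 = 1·49 + 1.
Multiplying both sides by 2: x ≡ 2·31 = 62 ≡ 13 (mod 49).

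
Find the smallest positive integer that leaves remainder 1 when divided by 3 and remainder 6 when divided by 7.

Since 7·1 ≡ 1 (mod 3), take x = 6 + 7·((1−6)·1 mod 3) = 6 + 7·1 = 13.
Check: 13 mod 3 = 1, 13 mod 7 = 6.

13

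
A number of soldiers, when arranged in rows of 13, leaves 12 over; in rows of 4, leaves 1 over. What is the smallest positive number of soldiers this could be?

Since 4·10 ≡ 1 (mod 13), take x = 1 + 4·((12−1)·10 mod 13) = 1 + 4·6 = 25.
Check: 25 mod 13 = 12, 25 mod 4 = 1.

25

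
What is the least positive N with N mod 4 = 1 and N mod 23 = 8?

77

x ≡ 1 (mod 4) gives x ∈ {1, 5, 9, 13, 17, 21, 25, 29, …}.
The first of these with x mod 23 = 8 is 77.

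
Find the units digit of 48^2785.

8

Last digits of 8^n: 8, 4, 2, 6 (period 4).
2785 mod 4 = 1, so the last digit matches 8^1 = 8.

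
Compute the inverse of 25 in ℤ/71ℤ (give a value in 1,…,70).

71 = 2·25 + 21
25 = 1·21 + 4
21 = 5·4 + 1
4 = 4·1 + 0
Back-substituting gives 25·54 ≡ 1 (mod 71).

54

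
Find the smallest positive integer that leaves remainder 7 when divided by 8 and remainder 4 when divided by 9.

x ≡ 7 (mod 8) gives x ∈ {7, 15, 23, 31}.
The first of these with x mod 9 = 4 is 31.

31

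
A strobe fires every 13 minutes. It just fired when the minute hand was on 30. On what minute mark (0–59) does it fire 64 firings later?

64·13 = 832.
Dividing 832 by 60 gives quotient 13 and remainder 52.
(30 + 52) mod 60 = 22.

22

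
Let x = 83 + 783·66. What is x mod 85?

81

783·66 = 51678.
51678 mod 85 = 83 (since 607·85 = 51595).
(83 + 83) mod 85 = 81.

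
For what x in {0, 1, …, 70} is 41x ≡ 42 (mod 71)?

27

The inverse of 41 mod 71 is 26 (since 41·26 = 1066 ≡ 1).
So x ≡ 26·42 = 1092 ≡ 27 (mod 71).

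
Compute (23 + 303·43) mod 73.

303·43 = 13029.
13029 mod 73 = 35 (since 178·73 = 12994).
(23 + 35) mod 73 = 58.

58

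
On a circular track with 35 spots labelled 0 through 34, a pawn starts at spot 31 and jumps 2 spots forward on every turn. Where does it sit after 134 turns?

19

134·2 = 268.
268 − 7·35 = 23, so 268 ≡ 23 (mod 35).
(31 + 23) mod 35 = 19.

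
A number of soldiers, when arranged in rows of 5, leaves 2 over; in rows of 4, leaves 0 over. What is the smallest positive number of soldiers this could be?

12

x ≡ 0 (mod 4) gives x ∈ {0, 4, 8, 12}.
The first of these with x mod 5 = 2 is 12.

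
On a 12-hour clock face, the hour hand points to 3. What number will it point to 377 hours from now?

8

Dividing 377 by 12 gives quotient 31 and remainder 5.
3 + 5 → 8 on a 12-hour dial.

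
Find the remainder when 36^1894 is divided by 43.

Square-and-reduce mod 43: 36^1≡36, 36^2≡6, 36^4≡36, 36^8≡6, 36^16≡36, 36^32≡6, 36^64≡36, 36^128≡6, 36^256≡36, 36^512≡6, 36^1024≡36.
1894 = 2 + 4 + 32 + 64 + 256 + 512 + 1024, so 36^1894 ≡ 6·36·6·36·36·6·36 ≡ 36 (mod 43).

36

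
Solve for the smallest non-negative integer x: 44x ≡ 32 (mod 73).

14

The inverse of 44 mod 73 is 5 (since 44·5 = 220 ≡ 1).
So x ≡ 5·32 = 160 ≡ 14 (mod 73).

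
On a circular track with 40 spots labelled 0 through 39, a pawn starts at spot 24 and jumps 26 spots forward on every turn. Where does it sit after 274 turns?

28

274·26 = 7124.
Dividing 7124 by 40 gives quotient 178 and remainder 4.
(24 + 4) mod 40 = 28.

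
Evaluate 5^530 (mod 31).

25

Square-and-reduce mod 31: 5^1≡5, 5^2≡25, 5^4≡5, 5^8≡25, 5^16≡5, 5^32≡25, 5^64≡5, 5^128≡25, 5^256≡5, 5^512≡25.
Since 530 = 2 + 16 + 512 in binary, 5^530 ≡ 25·5·25 ≡ 25 (mod 31).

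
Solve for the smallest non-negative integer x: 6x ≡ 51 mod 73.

45

The inverse of 6 mod 73 is 61 (since 6·61 = 366 ≡ 1).
So x ≡ 61·51 = 3111 ≡ 45 (mod 73).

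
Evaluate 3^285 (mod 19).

Square-and-reduce mod 19: 3^1≡3, 3^2≡9, 3^4≡5, 3^8≡6, 3^16≡17, 3^32≡4, 3^64≡16, 3^128≡9, 3^256≡5.
285 = 1 + 4 + 8 + 16 + 256, so 3^285 ≡ 3·5·6·17·5 ≡ 12 (mod 19).

12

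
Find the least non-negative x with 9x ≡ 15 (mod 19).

8

The inverse of 9 mod 19 is 17 (since 9·17 = 153 ≡ 1).
Multiplying both sides by 17: x ≡ 17·15 = 255 ≡ 8 (mod 19).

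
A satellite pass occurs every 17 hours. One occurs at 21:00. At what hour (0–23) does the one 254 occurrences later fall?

254·17 = 4318.
Dividing 4318 by 24 gives quotient 179 and remainder 22.
(21 + 22) mod 24 = 19.

19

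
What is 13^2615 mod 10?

The units digit of 13^n cycles with period 4: 3, 9, 7, 1, …
2615 leaves remainder 3 on division by 4, so 13^2615 ends in 7.

7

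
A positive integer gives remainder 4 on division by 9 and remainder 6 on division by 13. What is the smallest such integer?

x ≡ 4 (mod 9) gives x ∈ {4, 13, 22, 31, 40, 49, 58}.
The first of these with x mod 13 = 6 is 58.

58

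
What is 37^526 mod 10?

Last digits of 7^n: 7, 9, 3, 1 (period 4).
526 leaves remainder 2 on division by 4, so 37^526 ends in 9.

9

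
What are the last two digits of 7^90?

Successive squares of 7 mod 100: 7^1≡7, 7^2≡49, 7^4≡1, 7^8≡1, 7^16≡1, 7^32≡1, 7^64≡1.
90 = 2 + 8 + 16 + 64, so 7^90 ≡ 49·1·1·1 ≡ 49 (mod 100).

49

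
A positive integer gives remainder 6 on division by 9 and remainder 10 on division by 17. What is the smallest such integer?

78

Since 17·8 ≡ 1 (mod 9), take x = 10 + 17·((6−10)·8 mod 9) = 10 + 17·4 = 78.
Check: 78 mod 9 = 6, 78 mod 17 = 10.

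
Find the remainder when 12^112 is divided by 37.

Square-and-reduce mod 37: 12^1≡12, 12^2≡33, 12^4≡16, 12^8≡34, 12^16≡9, 12^32≡7, 12^64≡12.
Since 112 = 16 + 32 + 64 in binary, 12^112 ≡ 9·7·12 ≡ 16 (mod 37).

16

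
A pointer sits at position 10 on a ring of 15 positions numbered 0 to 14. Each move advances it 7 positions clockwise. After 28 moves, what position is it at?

11

28·7 = 196.
196 = 13·15 + 1, so 196 mod 15 = 1.
(10 + 1) mod 15 = 11.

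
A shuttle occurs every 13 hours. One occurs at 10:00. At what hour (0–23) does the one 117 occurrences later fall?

19

117·13 = 1521.
1521 mod 24 = 9 (since 63·24 = 1512).
(10 + 9) mod 24 = 19.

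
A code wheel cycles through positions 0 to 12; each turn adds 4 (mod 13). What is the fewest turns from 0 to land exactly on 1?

13 = 3·4 + 1
4 = 4·1 + 0
Back-substituting gives 4·10 ≡ 1 (mod 13).

10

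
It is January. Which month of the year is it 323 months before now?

323 = 26·12 + 11, so 323 mod 12 = 11.
January − 11 months → February.

February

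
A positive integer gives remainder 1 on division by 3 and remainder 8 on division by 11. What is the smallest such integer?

19

x ≡ 1 (mod 3) gives x ∈ {1, 4, 7, 10, 13, 16, 19}.
The first of these with x mod 11 = 8 is 19.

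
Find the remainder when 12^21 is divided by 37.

26

Square-and-reduce mod 37: 12^1≡12, 12^2≡33, 12^4≡16, 12^8≡34, 12^16≡9.
21 = 1 + 4 + 16, so 12^21 ≡ 12·16·9 ≡ 26 (mod 37).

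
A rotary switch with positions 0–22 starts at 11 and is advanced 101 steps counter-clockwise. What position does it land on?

2

101 − 4·23 = 9, so 101 ≡ 9 (mod 23).
(11 − 9) mod 23 = 2.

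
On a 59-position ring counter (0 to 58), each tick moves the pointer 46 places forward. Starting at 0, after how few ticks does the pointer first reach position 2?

18

The inverse of 46 mod 59 is 9 (since 46·9 = 414 ≡ 1).
So x ≡ 9·2 = 18 ≡ 18 (mod 59).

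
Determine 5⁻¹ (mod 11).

9

11 = 2·5 + 1
5 = 5·1 + 0
Back-substituting gives 5·9 ≡ 1 (mod 11).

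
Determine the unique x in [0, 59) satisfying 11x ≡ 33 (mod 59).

3

11⁻¹ ≡ 43 (mod 59) because 11·43 = 473 = 8·59 + 1.
So x ≡ 43·33 = 1419 ≡ 3 (mod 59).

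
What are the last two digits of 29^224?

81

Successive squares of 29 mod 100: 29^1≡29, 29^2≡41, 29^4≡81, 29^8≡61, 29^16≡21, 29^32≡41, 29^64≡81, 29^128≡61.
224 = 32 + 64 + 128, so 29^224 ≡ 41·81·61 ≡ 81 (mod 100).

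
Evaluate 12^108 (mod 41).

23

Successive squares of 12 mod 41: 12^1≡12, 12^2≡21, 12^4≡31, 12^8≡18, 12^16≡37, 12^32≡16, 12^64≡10.
108 = 4 + 8 + 32 + 64, so 12^108 ≡ 31·18·16·10 ≡ 23 (mod 41).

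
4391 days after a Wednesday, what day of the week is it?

Friday

Dividing 4391 by 7 gives quotient 627 and remainder 2.
Wednesday + 2 days → Friday.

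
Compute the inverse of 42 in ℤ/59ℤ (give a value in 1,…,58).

52

42·52 = 2184 = 37·59 + 1, so 42⁻¹ ≡ 52 (mod 59).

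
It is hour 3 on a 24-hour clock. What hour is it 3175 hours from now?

10

3175 − 132·24 = 7, so 3175 ≡ 7 (mod 24).
(3 + 7) mod 24 = 10.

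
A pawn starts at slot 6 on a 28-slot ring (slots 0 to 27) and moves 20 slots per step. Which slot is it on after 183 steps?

26

183·20 = 3660.
3660 = 130·28 + 20, so 3660 mod 28 = 20.
(6 + 20) mod 28 = 26.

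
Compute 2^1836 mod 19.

By repeated squaring mod 19: 2^1≡2, 2^2≡4, 2^4≡16, 2^8≡9, 2^16≡5, 2^32≡6, 2^64≡17, 2^128≡4, 2^256≡16, 2^512≡9, 2^1024≡5.
Since 1836 = 4 + 8 + 32 + 256 + 512 + 1024 in binary, 2^1836 ≡ 16·9·6·16·9·5 ≡ 1 (mod 19).

1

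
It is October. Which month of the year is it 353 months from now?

353 − 29·12 = 5, so 353 ≡ 5 (mod 12).
October + 5 months → March.

March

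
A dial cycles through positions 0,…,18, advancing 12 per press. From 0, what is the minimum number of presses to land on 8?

12⁻¹ ≡ 8 (mod 19) because 12·8 = 96 = 5·19 + 1.
Multiplying both sides by 8: x ≡ 8·8 = 64 ≡ 7 (mod 19).

7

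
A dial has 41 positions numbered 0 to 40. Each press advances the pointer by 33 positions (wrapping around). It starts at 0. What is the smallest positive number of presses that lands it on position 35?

11

33⁻¹ ≡ 5 (mod 41) because 33·5 = 165 = 4·41 + 1.
Multiplying both sides by 5: x ≡ 5·35 = 175 ≡ 11 (mod 41).
Check: 33·11 = 363 = 8·41 + 35.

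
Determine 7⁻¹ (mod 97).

97 = 13·7 + 6
7 = 1·6 + 1
6 = 6·1 + 0
Back-substituting gives 7·14 ≡ 1 (mod 97).

14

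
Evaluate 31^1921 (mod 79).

Successive squares of 31 mod 79: 31^1≡31, 31^2≡13, 31^4≡11, 31^8≡42, 31^16≡26, 31^32≡44, 31^64≡40, 31^128≡20, 31^256≡5, 31^512≡25, 31^1024≡72.
Since 1921 = 1 + 128 + 256 + 512 + 1024 in binary, 31^1921 ≡ 31·20·5·25·72 ≡ 72 (mod 79).

72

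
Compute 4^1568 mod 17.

1

By repeated squaring mod 17: 4^1≡4, 4^2≡16, 4^4≡1, 4^8≡1, 4^16≡1, 4^32≡1, 4^64≡1, 4^128≡1, 4^256≡1, 4^512≡1, 4^1024≡1.
Since 1568 = 32 + 512 + 1024 in binary, 4^1568 ≡ 1·1·1 ≡ 1 (mod 17).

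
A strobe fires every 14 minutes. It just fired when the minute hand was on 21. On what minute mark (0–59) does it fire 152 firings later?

152·14 = 2128.
2128 = 35·60 + 28, so 2128 mod 60 = 28.
(21 + 28) mod 60 = 49.

49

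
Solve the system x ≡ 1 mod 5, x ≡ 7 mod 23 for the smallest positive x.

Since 23·2 ≡ 1 (mod 5), take x = 7 + 23·((1−7)·2 mod 5) = 7 + 23·3 = 76.
Check: 76 mod 5 = 1, 76 mod 23 = 7.

76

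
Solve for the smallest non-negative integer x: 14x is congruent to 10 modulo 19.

17

The inverse of 14 mod 19 is 15 (since 14·15 = 210 ≡ 1).
Multiplying both sides by 15: x ≡ 15·10 = 150 ≡ 17 (mod 19).
Check: 14·17 = 238 = 12·19 + 10.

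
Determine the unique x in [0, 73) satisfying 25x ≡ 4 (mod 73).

6

25⁻¹ ≡ 38 (mod 73) because 25·38 = 950 = 13·73 + 1.
Multiplying both sides by 38: x ≡ 38·4 = 152 ≡ 6 (mod 73).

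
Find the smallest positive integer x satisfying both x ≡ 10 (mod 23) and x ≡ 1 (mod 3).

x ≡ 1 (mod 3) gives x ∈ {1, 4, 7, 10}.
The first of these with x mod 23 = 10 is 10.

10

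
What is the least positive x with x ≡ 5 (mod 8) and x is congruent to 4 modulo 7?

x ≡ 4 (mod 7) gives x ∈ {4, 11, 18, 25, 32, 39, 46, 53}.
The first of these with x mod 8 = 5 is 53.

53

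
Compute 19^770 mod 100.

1

By repeated squaring mod 100: 19^1≡19, 19^2≡61, 19^4≡21, 19^8≡41, 19^16≡81, 19^32≡61, 19^64≡21, 19^128≡41, 19^256≡81, 19^512≡61.
Since 770 = 2 + 256 + 512 in binary, 19^770 ≡ 61·81·61 ≡ 1 (mod 100).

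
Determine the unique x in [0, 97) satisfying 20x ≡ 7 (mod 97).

The inverse of 20 mod 97 is 34 (since 20·34 = 680 ≡ 1).
So x ≡ 34·7 = 238 ≡ 44 (mod 97).

44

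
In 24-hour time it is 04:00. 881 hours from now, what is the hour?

21

881 = 36·24 + 17, so 881 mod 24 = 17.
(4 + 17) mod 24 = 21.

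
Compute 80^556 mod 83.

49

By repeated squaring mod 83: 80^1≡80, 80^2≡9, 80^4≡81, 80^8≡4, 80^16≡16, 80^32≡7, 80^64≡49, 80^128≡77, 80^256≡36, 80^512≡51.
556 = 4 + 8 + 32 + 512, so 80^556 ≡ 81·4·7·51 ≡ 49 (mod 83).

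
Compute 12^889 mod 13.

12

Successive squares of 12 mod 13: 12^1≡12, 12^2≡1, 12^4≡1, 12^8≡1, 12^16≡1, 12^32≡1, 12^64≡1, 12^128≡1, 12^256≡1, 12^512≡1.
Since 889 = 1 + 8 + 16 + 32 + 64 + 256 + 512 in binary, 12^889 ≡ 12·1·1·1·1·1·1 ≡ 12 (mod 13).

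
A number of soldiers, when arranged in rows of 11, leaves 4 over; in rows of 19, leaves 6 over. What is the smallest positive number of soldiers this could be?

x ≡ 4 (mod 11) gives x ∈ {4, 15, 26, 37, 48, 59, 70, 81, …}.
The first of these with x mod 19 = 6 is 158.

158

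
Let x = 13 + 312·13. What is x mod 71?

312·13 = 4056.
Dividing 4056 by 71 gives quotient 57 and remainder 9.
(13 + 9) mod 71 = 22.

22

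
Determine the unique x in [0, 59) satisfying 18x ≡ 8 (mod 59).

7

The inverse of 18 mod 59 is 23 (since 18·23 = 414 ≡ 1).
Multiplying both sides by 23: x ≡ 23·8 = 184 ≡ 7 (mod 59).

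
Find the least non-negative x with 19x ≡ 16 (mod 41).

3

19⁻¹ ≡ 13 (mod 41) because 19·13 = 247 = 6·41 + 1.
So x ≡ 13·16 = 208 ≡ 3 (mod 41).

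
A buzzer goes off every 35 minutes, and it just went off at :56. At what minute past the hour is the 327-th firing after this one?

41

327·35 = 11445.
Dividing 11445 by 60 gives quotient 190 and remainder 45.
(56 + 45) mod 60 = 41.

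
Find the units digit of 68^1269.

8

The units digit of 68^n cycles with period 4: 8, 4, 2, 6, …
1269 mod 4 = 1, so the last digit matches 8^1 = 8.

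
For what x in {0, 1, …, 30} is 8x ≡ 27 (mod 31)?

The inverse of 8 mod 31 is 4 (since 8·4 = 32 ≡ 1).
Multiplying both sides by 4: x ≡ 4·27 = 108 ≡ 15 (mod 31).

15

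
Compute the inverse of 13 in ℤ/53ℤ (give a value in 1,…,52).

53 = 4·13 + 1
13 = 13·1 + 0
Back-substituting gives 13·49 ≡ 1 (mod 53).

49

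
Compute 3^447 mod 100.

Successive squares of 3 mod 100: 3^1≡3, 3^2≡9, 3^4≡81, 3^8≡61, 3^16≡21, 3^32≡41, 3^64≡81, 3^128≡61, 3^256≡21.
447 = 1 + 2 + 4 + 8 + 16 + 32 + 128 + 256, so 3^447 ≡ 3·9·81·61·21·41·61·21 ≡ 87 (mod 100).

87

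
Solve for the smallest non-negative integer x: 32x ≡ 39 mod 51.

6

The inverse of 32 mod 51 is 8 (since 32·8 = 256 ≡ 1).
So x ≡ 8·39 = 312 ≡ 6 (mod 51).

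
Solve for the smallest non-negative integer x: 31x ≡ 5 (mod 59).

31⁻¹ ≡ 40 (mod 59) because 31·40 = 1240 = 21·59 + 1.
Multiplying both sides by 40: x ≡ 40·5 = 200 ≡ 23 (mod 59).

23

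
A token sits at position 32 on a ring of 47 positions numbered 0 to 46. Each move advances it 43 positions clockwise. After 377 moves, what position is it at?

28

377·43 = 16211.
16211 mod 47 = 43 (since 344·47 = 16168).
(32 + 43) mod 47 = 28.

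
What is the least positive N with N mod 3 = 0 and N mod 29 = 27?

27

Since 29·2 ≡ 1 (mod 3), take x = 27 + 29·((0−27)·2 mod 3) = 27 + 29·0 = 27.
Check: 27 mod 3 = 0, 27 mod 29 = 27.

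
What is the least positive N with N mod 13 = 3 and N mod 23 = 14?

198

x ≡ 3 (mod 13) gives x ∈ {3, 16, 29, 42, 55, 68, 81, 94, …}.
The first of these with x mod 23 = 14 is 198.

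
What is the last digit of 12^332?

6

The units digit of 12^n cycles with period 4: 2, 4, 8, 6, …
332 leaves remainder 0 on division by 4, so 12^332 ends in 6.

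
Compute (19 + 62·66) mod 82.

62·66 = 4092.
Dividing 4092 by 82 gives quotient 49 and remainder 74.
(19 + 74) mod 82 = 11.

11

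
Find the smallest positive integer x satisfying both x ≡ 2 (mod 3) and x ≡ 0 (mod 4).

8

Since 4·1 ≡ 1 (mod 3), take x = 0 + 4·((2−0)·1 mod 3) = 0 + 4·2 = 8.
Check: 8 mod 3 = 2, 8 mod 4 = 0.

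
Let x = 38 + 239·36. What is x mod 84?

74

239·36 = 8604.
Dividing 8604 by 84 gives quotient 102 and remainder 36.
(38 + 36) mod 84 = 74.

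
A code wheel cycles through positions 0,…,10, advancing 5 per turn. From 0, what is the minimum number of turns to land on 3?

5

5⁻¹ ≡ 9 (mod 11) because 5·9 = 45 = 4·11 + 1.
Multiplying both sides by 9: x ≡ 9·3 = 27 ≡ 5 (mod 11).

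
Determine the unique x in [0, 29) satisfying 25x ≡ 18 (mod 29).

10

25⁻¹ ≡ 7 (mod 29) because 25·7 = 175 = 6·29 + 1.
So x ≡ 7·18 = 126 ≡ 10 (mod 29).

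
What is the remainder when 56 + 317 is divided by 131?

317 − 2·131 = 55, so 317 ≡ 55 (mod 131).
(56 + 55) mod 131 = 111.

111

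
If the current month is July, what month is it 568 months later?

November

568 mod 12 = 4 (since 47·12 = 564).
July + 4 months → November.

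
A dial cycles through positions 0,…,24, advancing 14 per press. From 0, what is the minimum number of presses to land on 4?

11

14⁻¹ ≡ 9 (mod 25) because 14·9 = 126 = 5·25 + 1.
So x ≡ 9·4 = 36 ≡ 11 (mod 25).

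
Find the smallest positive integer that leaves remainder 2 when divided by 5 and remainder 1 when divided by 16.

17

Since 16·1 ≡ 1 (mod 5), take x = 1 + 16·((2−1)·1 mod 5) = 1 + 16·1 = 17.
Check: 17 mod 5 = 2, 17 mod 16 = 1.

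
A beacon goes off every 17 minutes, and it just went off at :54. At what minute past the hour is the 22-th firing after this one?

22·17 = 374.
374 − 6·60 = 14, so 374 ≡ 14 (mod 60).
(54 + 14) mod 60 = 8.

8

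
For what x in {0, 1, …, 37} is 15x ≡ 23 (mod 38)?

The inverse of 15 mod 38 is 33 (since 15·33 = 495 ≡ 1).
So x ≡ 33·23 = 759 ≡ 37 (mod 38).
Check: 15·37 = 555 = 14·38 + 23.

37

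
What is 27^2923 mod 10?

Last digits of 7^n: 7, 9, 3, 1 (period 4).
2923 mod 4 = 3, so the last digit matches 7^3 = 3.

3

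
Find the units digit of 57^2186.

Powers of 7 mod 10 repeat with period 4: 7, 9, 3, 1.
2186 leaves remainder 2 on division by 4, so 57^2186 ends in 9.

9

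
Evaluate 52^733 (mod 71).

59

By repeated squaring mod 71: 52^1≡52, 52^2≡6, 52^4≡36, 52^8≡18, 52^16≡40, 52^32≡38, 52^64≡24, 52^128≡8, 52^256≡64, 52^512≡49.
Since 733 = 1 + 4 + 8 + 16 + 64 + 128 + 512 in binary, 52^733 ≡ 52·36·18·40·24·8·49 ≡ 59 (mod 71).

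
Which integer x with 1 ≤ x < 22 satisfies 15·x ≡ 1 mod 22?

3

15·3 = 45 = 2·22 + 1, so 15⁻¹ ≡ 3 (mod 22).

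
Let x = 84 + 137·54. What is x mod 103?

137·54 = 7398.
7398 = 71·103 + 85, so 7398 mod 103 = 85.
(84 + 85) mod 103 = 66.

66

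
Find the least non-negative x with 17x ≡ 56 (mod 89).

19

17⁻¹ ≡ 21 (mod 89) because 17·21 = 357 = 4·89 + 1.
So x ≡ 21·56 = 1176 ≡ 19 (mod 89).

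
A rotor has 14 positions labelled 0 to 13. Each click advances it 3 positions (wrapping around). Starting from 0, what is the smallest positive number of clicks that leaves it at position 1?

5

14 = 4·3 + 2
3 = 1·2 + 1
2 = 2·1 + 0
Back-substituting gives 3·5 ≡ 1 (mod 14).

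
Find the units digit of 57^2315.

3

Last digits of 7^n: 7, 9, 3, 1 (period 4).
2315 mod 4 = 3, so the last digit matches 7^3 = 3.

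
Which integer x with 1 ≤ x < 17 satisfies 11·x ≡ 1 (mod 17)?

11·14 = 154 = 9·17 + 1, so 11⁻¹ ≡ 14 (mod 17).

14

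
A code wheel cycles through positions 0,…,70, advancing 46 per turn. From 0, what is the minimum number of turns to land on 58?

46⁻¹ ≡ 17 (mod 71) because 46·17 = 782 = 11·71 + 1.
Multiplying both sides by 17: x ≡ 17·58 = 986 ≡ 63 (mod 71).

63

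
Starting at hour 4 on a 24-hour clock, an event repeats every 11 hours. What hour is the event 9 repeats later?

9·11 = 99.
99 − 4·24 = 3, so 99 ≡ 3 (mod 24).
(4 + 3) mod 24 = 7.

7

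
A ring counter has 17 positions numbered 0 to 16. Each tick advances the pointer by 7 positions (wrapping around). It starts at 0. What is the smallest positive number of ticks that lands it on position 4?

The inverse of 7 mod 17 is 5 (since 7·5 = 35 ≡ 1).
So x ≡ 5·4 = 20 ≡ 3 (mod 17).
Check: 7·3 = 21 = 1·17 + 4.

3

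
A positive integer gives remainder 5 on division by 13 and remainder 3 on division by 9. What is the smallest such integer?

57

x ≡ 3 (mod 9) gives x ∈ {3, 12, 21, 30, 39, 48, 57}.
The first of these with x mod 13 = 5 is 57.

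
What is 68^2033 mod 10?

8

Last digits of 8^n: 8, 4, 2, 6 (period 4).
2033 leaves remainder 1 on division by 4, so 68^2033 ends in 8.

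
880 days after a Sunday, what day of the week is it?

880 = 125·7 + 5, so 880 mod 7 = 5.
Sunday + 5 days → Friday.

Friday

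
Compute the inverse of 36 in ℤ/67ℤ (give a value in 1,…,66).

67 = 1·36 + 31
36 = 1·31 + 5
31 = 6·5 + 1
5 = 5·1 + 0
Back-substituting gives 36·54 ≡ 1 (mod 67).

54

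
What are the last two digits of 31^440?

By repeated squaring mod 100: 31^1≡31, 31^2≡61, 31^4≡21, 31^8≡41, 31^16≡81, 31^32≡61, 31^64≡21, 31^128≡41, 31^256≡81.
Since 440 = 8 + 16 + 32 + 128 + 256 in binary, 31^440 ≡ 41·81·61·41·81 ≡ 1 (mod 100).

01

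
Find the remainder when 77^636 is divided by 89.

Square-and-reduce mod 89: 77^1≡77, 77^2≡55, 77^4≡88, 77^8≡1, 77^16≡1, 77^32≡1, 77^64≡1, 77^128≡1, 77^256≡1, 77^512≡1.
636 = 4 + 8 + 16 + 32 + 64 + 512, so 77^636 ≡ 88·1·1·1·1·1 ≡ 88 (mod 89).

88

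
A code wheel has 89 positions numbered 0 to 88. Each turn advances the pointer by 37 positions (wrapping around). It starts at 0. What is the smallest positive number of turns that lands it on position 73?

14

37⁻¹ ≡ 77 (mod 89) because 37·77 = 2849 = 32·89 + 1.
Multiplying both sides by 77: x ≡ 77·73 = 5621 ≡ 14 (mod 89).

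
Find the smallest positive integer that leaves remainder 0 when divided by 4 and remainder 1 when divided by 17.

52

x ≡ 0 (mod 4) gives x ∈ {0, 4, 8, 12, 16, 20, 24, 28, …}.
The first of these with x mod 17 = 1 is 52.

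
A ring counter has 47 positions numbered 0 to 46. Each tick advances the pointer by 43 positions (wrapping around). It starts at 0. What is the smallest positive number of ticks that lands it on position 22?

18

43⁻¹ ≡ 35 (mod 47) because 43·35 = 1505 = 32·47 + 1.
Multiplying both sides by 35: x ≡ 35·22 = 770 ≡ 18 (mod 47).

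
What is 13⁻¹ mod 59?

50

59 = 4·13 + 7
13 = 1·7 + 6
7 = 1·6 + 1
6 = 6·1 + 0
Back-substituting gives 13·50 ≡ 1 (mod 59).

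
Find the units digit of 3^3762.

9

Powers of 3 mod 10 repeat with period 4: 3, 9, 7, 1.
3762 mod 4 = 2, so the last digit matches 3^2 = 9.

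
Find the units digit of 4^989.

4

The units digit of 4^n cycles with period 2: 4, 6, …
989 leaves remainder 1 on division by 2, so 4^989 ends in 4.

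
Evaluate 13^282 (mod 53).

Square-and-reduce mod 53: 13^1≡13, 13^2≡10, 13^4≡47, 13^8≡36, 13^16≡24, 13^32≡46, 13^64≡49, 13^128≡16, 13^256≡44.
Since 282 = 2 + 8 + 16 + 256 in binary, 13^282 ≡ 10·36·24·44 ≡ 44 (mod 53).

44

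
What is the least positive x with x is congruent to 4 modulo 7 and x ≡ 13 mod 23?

151

x ≡ 4 (mod 7) gives x ∈ {4, 11, 18, 25, 32, 39, 46, 53, …}.
The first of these with x mod 23 = 13 is 151.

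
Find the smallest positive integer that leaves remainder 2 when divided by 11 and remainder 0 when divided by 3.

Since 3·4 ≡ 1 (mod 11), take x = 0 + 3·((2−0)·4 mod 11) = 0 + 3·8 = 24.
Check: 24 mod 11 = 2, 24 mod 3 = 0.

24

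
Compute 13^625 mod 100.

By repeated squaring mod 100: 13^1≡13, 13^2≡69, 13^4≡61, 13^8≡21, 13^16≡41, 13^32≡81, 13^64≡61, 13^128≡21, 13^256≡41, 13^512≡81.
Since 625 = 1 + 16 + 32 + 64 + 512 in binary, 13^625 ≡ 13·41·81·61·81 ≡ 93 (mod 100).

93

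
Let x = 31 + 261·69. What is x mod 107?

261·69 = 18009.
Dividing 18009 by 107 gives quotient 168 and remainder 33.
(31 + 33) mod 107 = 64.

64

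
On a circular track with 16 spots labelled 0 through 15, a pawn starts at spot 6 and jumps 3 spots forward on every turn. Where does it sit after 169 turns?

169·3 = 507.
507 mod 16 = 11 (since 31·16 = 496).
(6 + 11) mod 16 = 1.

1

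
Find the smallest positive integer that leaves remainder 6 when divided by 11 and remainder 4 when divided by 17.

x ≡ 6 (mod 11) gives x ∈ {6, 17, 28, 39, 50, 61, 72}.
The first of these with x mod 17 = 4 is 72.

72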